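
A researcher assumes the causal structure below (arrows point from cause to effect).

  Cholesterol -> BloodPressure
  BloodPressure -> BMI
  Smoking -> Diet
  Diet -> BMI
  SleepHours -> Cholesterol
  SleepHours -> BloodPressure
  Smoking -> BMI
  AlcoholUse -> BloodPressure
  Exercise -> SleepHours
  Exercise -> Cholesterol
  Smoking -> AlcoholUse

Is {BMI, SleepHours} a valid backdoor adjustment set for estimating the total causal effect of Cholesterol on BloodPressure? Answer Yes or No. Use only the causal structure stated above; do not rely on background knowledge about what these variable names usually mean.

Backdoor paths from Cholesterol to BloodPressure (paths whose first edge points into Cholesterol):
  P1: Cholesterol <- Exercise -> SleepHours -> BloodPressure
  P2: Cholesterol <- SleepHours -> BloodPressure
Condition 1 (no descendant of Cholesterol in the set): FAILS — BMI is a descendant of Cholesterol.
Condition 2 (every backdoor path blocked by {BMI, SleepHours}):
  P1: blocked at chain node SleepHours ∈ conditioning set.
  P2: blocked at fork node SleepHours ∈ conditioning set.
{BMI, SleepHours} does not satisfy the backdoor criterion.

No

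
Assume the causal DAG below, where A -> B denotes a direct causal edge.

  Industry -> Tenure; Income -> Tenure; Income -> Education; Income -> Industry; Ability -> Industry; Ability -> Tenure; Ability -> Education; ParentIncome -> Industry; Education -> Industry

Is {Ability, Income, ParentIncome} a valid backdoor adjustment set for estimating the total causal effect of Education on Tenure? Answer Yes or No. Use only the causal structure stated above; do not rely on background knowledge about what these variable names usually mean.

Yes

Backdoor paths from Education to Tenure (paths whose first edge points into Education):
  P1: Education <- Ability -> Industry <- Income -> Tenure
  P2: Education <- Ability -> Industry -> Tenure
  P3: Education <- Ability -> Tenure
  P4: Education <- Income -> Industry <- Ability -> Tenure
  P5: Education <- Income -> Industry -> Tenure
  P6: Education <- Income -> Tenure
Condition 1 (no descendant of Education in the set): holds — descendants of Education are {Industry, Tenure}; none are in {Ability, Income, ParentIncome}.
Condition 2 (every backdoor path blocked by {Ability, Income, ParentIncome}):
  P1: blocked at fork node Ability ∈ conditioning set.
  P2: blocked at fork node Ability ∈ conditioning set.
  P3: blocked at fork node Ability ∈ conditioning set.
  P4: blocked at fork node Income ∈ conditioning set.
  P5: blocked at fork node Income ∈ conditioning set.
  P6: blocked at fork node Income ∈ conditioning set.
{Ability, Income, ParentIncome} satisfies the backdoor criterion.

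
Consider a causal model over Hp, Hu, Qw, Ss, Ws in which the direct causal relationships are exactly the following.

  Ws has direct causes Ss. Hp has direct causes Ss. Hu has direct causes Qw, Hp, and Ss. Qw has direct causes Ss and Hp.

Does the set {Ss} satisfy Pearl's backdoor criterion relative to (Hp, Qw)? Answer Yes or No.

Backdoor paths from Hp to Qw (paths whose first edge points into Hp):
  P1: Hp <- Ss -> Qw
  P2: Hp <- Ss -> Hu <- Qw
Condition 1 (no descendant of Hp in the set): holds — descendants of Hp are {Hu, Qw}; none are in {Ss}.
Condition 2 (every backdoor path blocked by {Ss}):
  P1: blocked at fork node Ss ∈ conditioning set.
  P2: blocked at fork node Ss ∈ conditioning set.
{Ss} satisfies the backdoor criterion.

Yes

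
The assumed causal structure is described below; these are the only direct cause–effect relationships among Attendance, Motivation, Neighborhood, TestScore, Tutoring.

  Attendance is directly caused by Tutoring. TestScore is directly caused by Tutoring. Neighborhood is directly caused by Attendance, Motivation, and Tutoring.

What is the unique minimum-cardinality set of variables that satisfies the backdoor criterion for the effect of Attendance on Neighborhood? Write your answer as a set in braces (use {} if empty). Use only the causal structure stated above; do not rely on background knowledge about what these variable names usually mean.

{Tutoring}

Variables eligible for adjustment (non-descendants of Attendance, excluding Attendance and Neighborhood): {Motivation, TestScore, Tutoring}.
Backdoor paths from Attendance to Neighborhood:
  P1: Attendance <- Tutoring -> Neighborhood
The empty set is not sufficient: P1 (Attendance <- Tutoring -> Neighborhood) has no collider blocking it and no conditioned non-collider, so it is open.
Try {Tutoring}:
  P1: blocked at fork node Tutoring ∈ conditioning set.
{Tutoring} contains no descendant of Attendance and blocks every backdoor path.
No other singleton works — e.g. {Motivation} leaves P1 open — so {Tutoring} is the unique smallest valid adjustment set.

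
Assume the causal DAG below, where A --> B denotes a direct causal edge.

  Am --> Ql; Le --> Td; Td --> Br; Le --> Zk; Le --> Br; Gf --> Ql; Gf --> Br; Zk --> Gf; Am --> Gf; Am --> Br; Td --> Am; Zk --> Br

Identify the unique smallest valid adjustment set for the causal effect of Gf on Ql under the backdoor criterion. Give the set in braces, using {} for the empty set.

{Am}

Variables eligible for adjustment (non-descendants of Gf, excluding Gf and Ql): {Am, Le, Td, Zk}.
Backdoor paths from Gf to Ql:
  P1: Gf <- Zk <- Le -> Td -> Am -> Ql
  P2: Gf <- Zk <- Le -> Td -> Br <- Am -> Ql
  P3: Gf <- Zk <- Le -> Br <- Td -> Am -> Ql
  P4: Gf <- Zk <- Le -> Br <- Am -> Ql
  P5: Gf <- Zk -> Br <- Le -> Td -> Am -> Ql
  P6: Gf <- Zk -> Br <- Td -> Am -> Ql
  P7: Gf <- Zk -> Br <- Am -> Ql
  P8: Gf <- Am -> Ql
The empty set is not sufficient: P1 (Gf <- Zk <- Le -> Td -> Am -> Ql) has no collider blocking it and no conditioned non-collider, so it is open.
Try {Am}:
  P1: blocked at chain node Am ∈ conditioning set.
  P2: blocked at collider Br (neither it nor any descendant is in the conditioning set).
  P3: blocked at collider Br (neither it nor any descendant is in the conditioning set).
  P4: blocked at collider Br (neither it nor any descendant is in the conditioning set).
  P5: blocked at collider Br (neither it nor any descendant is in the conditioning set).
  P6: blocked at collider Br (neither it nor any descendant is in the conditioning set).
  P7: blocked at collider Br (neither it nor any descendant is in the conditioning set).
  P8: blocked at fork node Am ∈ conditioning set.
{Am} contains no descendant of Gf and blocks every backdoor path.
No other singleton works — e.g. {Le} leaves P8 open — so {Am} is the unique smallest valid adjustment set.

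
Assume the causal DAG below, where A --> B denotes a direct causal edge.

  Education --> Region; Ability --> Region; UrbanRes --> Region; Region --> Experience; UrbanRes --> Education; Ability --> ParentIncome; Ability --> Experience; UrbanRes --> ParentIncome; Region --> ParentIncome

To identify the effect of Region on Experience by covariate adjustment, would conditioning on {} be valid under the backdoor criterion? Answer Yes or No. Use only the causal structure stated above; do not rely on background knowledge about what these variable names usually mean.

Backdoor paths from Region to Experience (paths whose first edge points into Region):
  P1: Region <- UrbanRes -> ParentIncome <- Ability -> Experience
  P2: Region <- Education <- UrbanRes -> ParentIncome <- Ability -> Experience
  P3: Region <- Ability -> Experience
Condition 1 (no descendant of Region in the set): holds — descendants of Region are {Experience, ParentIncome}; none are in {}.
Condition 2 (every backdoor path blocked by {}):
  P1: blocked at collider ParentIncome (neither it nor any descendant is in the conditioning set).
  P2: blocked at collider ParentIncome (neither it nor any descendant is in the conditioning set).
  P3: open — no interior node is in the conditioning set.
{} does not satisfy the backdoor criterion.

No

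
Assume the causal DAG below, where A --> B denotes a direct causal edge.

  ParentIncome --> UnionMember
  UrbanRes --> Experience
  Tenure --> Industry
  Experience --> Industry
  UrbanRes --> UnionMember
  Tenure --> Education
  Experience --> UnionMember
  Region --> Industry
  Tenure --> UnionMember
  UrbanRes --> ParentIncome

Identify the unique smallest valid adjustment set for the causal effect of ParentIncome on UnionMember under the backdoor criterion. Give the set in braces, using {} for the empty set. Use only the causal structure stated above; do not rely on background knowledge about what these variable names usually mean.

Variables eligible for adjustment (non-descendants of ParentIncome, excluding ParentIncome and UnionMember): {Education, Experience, Industry, Region, Tenure, UrbanRes}.
Backdoor paths from ParentIncome to UnionMember:
  P1: ParentIncome <- UrbanRes -> Experience -> UnionMember
  P2: ParentIncome <- UrbanRes -> Experience -> Industry <- Tenure -> UnionMember
  P3: ParentIncome <- UrbanRes -> UnionMember
The empty set is not sufficient: P1 (ParentIncome <- UrbanRes -> Experience -> UnionMember) has no collider blocking it and no conditioned non-collider, so it is open.
Try {UrbanRes}:
  P1: blocked at fork node UrbanRes ∈ conditioning set.
  P2: blocked at fork node UrbanRes ∈ conditioning set.
  P3: blocked at fork node UrbanRes ∈ conditioning set.
{UrbanRes} contains no descendant of ParentIncome and blocks every backdoor path.
No other singleton works — e.g. {Region} leaves P1 open — so {UrbanRes} is the unique smallest valid adjustment set.

{UrbanRes}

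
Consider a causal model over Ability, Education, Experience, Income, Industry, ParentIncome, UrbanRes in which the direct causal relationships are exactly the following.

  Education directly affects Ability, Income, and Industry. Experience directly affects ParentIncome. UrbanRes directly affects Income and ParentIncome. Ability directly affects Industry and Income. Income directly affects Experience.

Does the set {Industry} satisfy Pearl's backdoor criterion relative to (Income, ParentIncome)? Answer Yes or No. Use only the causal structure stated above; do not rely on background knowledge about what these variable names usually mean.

No

Backdoor paths from Income to ParentIncome (paths whose first edge points into Income):
  P1: Income <- UrbanRes -> ParentIncome
Condition 1 (no descendant of Income in the set): holds — descendants of Income are {Experience, ParentIncome}; none are in {Industry}.
Condition 2 (every backdoor path blocked by {Industry}):
  P1: open — no interior node is in the conditioning set.
{Industry} does not satisfy the backdoor criterion.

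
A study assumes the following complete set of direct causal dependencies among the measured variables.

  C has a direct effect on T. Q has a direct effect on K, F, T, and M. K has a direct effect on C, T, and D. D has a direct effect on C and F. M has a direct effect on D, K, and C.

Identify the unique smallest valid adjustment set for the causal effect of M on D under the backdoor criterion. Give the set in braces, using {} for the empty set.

Variables eligible for adjustment (non-descendants of M, excluding M and D): {Q}.
Backdoor paths from M to D:
  P1: M <- Q -> K -> D
  P2: M <- Q -> K -> C <- D
  P3: M <- Q -> K -> T <- C <- D
  P4: M <- Q -> T <- K -> D
  P5: M <- Q -> T <- K -> C <- D
  P6: M <- Q -> T <- C <- K -> D
  P7: M <- Q -> T <- C <- D
  P8: M <- Q -> F <- D
The empty set is not sufficient: P1 (M <- Q -> K -> D) has no collider blocking it and no conditioned non-collider, so it is open.
Try {Q}:
  P1: blocked at fork node Q ∈ conditioning set.
  P2: blocked at fork node Q ∈ conditioning set.
  P3: blocked at fork node Q ∈ conditioning set.
  P4: blocked at fork node Q ∈ conditioning set.
  P5: blocked at fork node Q ∈ conditioning set.
  P6: blocked at fork node Q ∈ conditioning set.
  P7: blocked at fork node Q ∈ conditioning set.
  P8: blocked at fork node Q ∈ conditioning set.
{Q} contains no descendant of M and blocks every backdoor path.
{Q} is the unique smallest valid adjustment set.

{Q}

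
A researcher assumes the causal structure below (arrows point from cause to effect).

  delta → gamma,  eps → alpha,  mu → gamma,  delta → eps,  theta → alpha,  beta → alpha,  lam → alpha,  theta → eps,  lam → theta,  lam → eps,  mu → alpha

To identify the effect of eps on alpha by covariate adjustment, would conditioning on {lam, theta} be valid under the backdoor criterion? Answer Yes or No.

Yes

Backdoor paths from eps to alpha (paths whose first edge points into eps):
  P1: eps <- delta -> gamma <- mu -> alpha
  P2: eps <- lam -> theta -> alpha
  P3: eps <- lam -> alpha
  P4: eps <- theta <- lam -> alpha
  P5: eps <- theta -> alpha
Condition 1 (no descendant of eps in the set): holds — descendants of eps are {alpha}; none are in {lam, theta}.
Condition 2 (every backdoor path blocked by {lam, theta}):
  P1: blocked at collider gamma (neither it nor any descendant is in the conditioning set).
  P2: blocked at fork node lam ∈ conditioning set.
  P3: blocked at fork node lam ∈ conditioning set.
  P4: blocked at chain node theta ∈ conditioning set.
  P5: blocked at fork node theta ∈ conditioning set.
{lam, theta} satisfies the backdoor criterion.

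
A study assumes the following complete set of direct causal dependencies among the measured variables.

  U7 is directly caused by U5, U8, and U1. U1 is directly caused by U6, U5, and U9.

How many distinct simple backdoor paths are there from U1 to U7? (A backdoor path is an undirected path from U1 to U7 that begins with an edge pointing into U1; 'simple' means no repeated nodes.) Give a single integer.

1

A backdoor path from U1 to U7 is any simple undirected path whose first edge points into U1 (i.e. leaves U1 via a parent).
Parents of U1: {U5, U6, U9}.
Enumerating:
  P1: U1 <- U5 -> U7
That exhausts the simple backdoor paths. Count: 1.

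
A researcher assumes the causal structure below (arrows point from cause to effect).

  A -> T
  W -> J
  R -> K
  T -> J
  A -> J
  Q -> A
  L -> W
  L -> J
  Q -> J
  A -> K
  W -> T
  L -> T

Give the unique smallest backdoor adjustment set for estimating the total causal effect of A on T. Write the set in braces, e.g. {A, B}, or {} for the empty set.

Variables eligible for adjustment (non-descendants of A, excluding A and T): {L, Q, R, W}.
Backdoor paths from A to T:
  P1: A <- Q -> J <- L -> W -> T
  P2: A <- Q -> J <- L -> T
  P3: A <- Q -> J <- W <- L -> T
  P4: A <- Q -> J <- W -> T
  P5: A <- Q -> J <- T
Each backdoor path contains an unconditioned collider, so every path is already blocked with the empty conditioning set:
  P1: blocked at collider J (neither it nor any descendant is in the conditioning set).
  P2: blocked at collider J (neither it nor any descendant is in the conditioning set).
  P3: blocked at collider J (neither it nor any descendant is in the conditioning set).
  P4: blocked at collider J (neither it nor any descendant is in the conditioning set).
  P5: blocked at collider J (neither it nor any descendant is in the conditioning set).
The empty set is therefore the unique smallest valid set.

{}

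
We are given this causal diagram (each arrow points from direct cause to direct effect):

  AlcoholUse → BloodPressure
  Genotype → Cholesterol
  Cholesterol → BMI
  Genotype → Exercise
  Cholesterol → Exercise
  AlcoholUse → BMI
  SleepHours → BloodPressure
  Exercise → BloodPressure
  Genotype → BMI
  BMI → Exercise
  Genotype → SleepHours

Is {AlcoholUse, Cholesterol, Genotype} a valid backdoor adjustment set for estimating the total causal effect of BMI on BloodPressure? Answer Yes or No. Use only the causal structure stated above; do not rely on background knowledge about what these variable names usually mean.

Backdoor paths from BMI to BloodPressure (paths whose first edge points into BMI):
  P1: BMI <- Genotype -> Cholesterol -> Exercise -> BloodPressure
  P2: BMI <- Genotype -> SleepHours -> BloodPressure
  P3: BMI <- Genotype -> Exercise -> BloodPressure
  P4: BMI <- Cholesterol <- Genotype -> SleepHours -> BloodPressure
  P5: BMI <- Cholesterol <- Genotype -> Exercise -> BloodPressure
  P6: BMI <- Cholesterol -> Exercise <- Genotype -> SleepHours -> BloodPressure
  P7: BMI <- Cholesterol -> Exercise -> BloodPressure
  P8: BMI <- AlcoholUse -> BloodPressure
Condition 1 (no descendant of BMI in the set): holds — descendants of BMI are {BloodPressure, Exercise}; none are in {AlcoholUse, Cholesterol, Genotype}.
Condition 2 (every backdoor path blocked by {AlcoholUse, Cholesterol, Genotype}):
  P1: blocked at fork node Genotype ∈ conditioning set.
  P2: blocked at fork node Genotype ∈ conditioning set.
  P3: blocked at fork node Genotype ∈ conditioning set.
  P4: blocked at chain node Cholesterol ∈ conditioning set.
  P5: blocked at chain node Cholesterol ∈ conditioning set.
  P6: blocked at fork node Cholesterol ∈ conditioning set.
  P7: blocked at fork node Cholesterol ∈ conditioning set.
  P8: blocked at fork node AlcoholUse ∈ conditioning set.
{AlcoholUse, Cholesterol, Genotype} satisfies the backdoor criterion.

Yes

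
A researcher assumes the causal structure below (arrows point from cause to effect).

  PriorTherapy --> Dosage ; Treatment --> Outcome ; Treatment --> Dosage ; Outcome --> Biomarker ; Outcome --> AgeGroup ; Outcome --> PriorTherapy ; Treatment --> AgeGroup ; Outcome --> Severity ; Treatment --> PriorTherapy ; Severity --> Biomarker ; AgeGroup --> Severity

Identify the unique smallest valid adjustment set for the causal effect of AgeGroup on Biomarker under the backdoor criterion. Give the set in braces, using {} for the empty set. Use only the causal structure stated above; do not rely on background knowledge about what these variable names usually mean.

Variables eligible for adjustment (non-descendants of AgeGroup, excluding AgeGroup and Biomarker): {Dosage, Outcome, PriorTherapy, Treatment}.
Backdoor paths from AgeGroup to Biomarker:
  P1: AgeGroup <- Treatment -> Outcome -> Severity -> Biomarker
  P2: AgeGroup <- Treatment -> Outcome -> Biomarker
  P3: AgeGroup <- Treatment -> PriorTherapy <- Outcome -> Severity -> Biomarker
  P4: AgeGroup <- Treatment -> PriorTherapy <- Outcome -> Biomarker
  P5: AgeGroup <- Treatment -> Dosage <- PriorTherapy <- Outcome -> Severity -> Biomarker
  P6: AgeGroup <- Treatment -> Dosage <- PriorTherapy <- Outcome -> Biomarker
  P7: AgeGroup <- Outcome -> Severity -> Biomarker
  P8: AgeGroup <- Outcome -> Biomarker
The empty set is not sufficient: P1 (AgeGroup <- Treatment -> Outcome -> Severity -> Biomarker) has no collider blocking it and no conditioned non-collider, so it is open.
Try {Outcome}:
  P1: blocked at chain node Outcome ∈ conditioning set.
  P2: blocked at chain node Outcome ∈ conditioning set.
  P3: blocked at collider PriorTherapy (neither it nor any descendant is in the conditioning set).
  P4: blocked at collider PriorTherapy (neither it nor any descendant is in the conditioning set).
  P5: blocked at collider Dosage (neither it nor any descendant is in the conditioning set).
  P6: blocked at collider Dosage (neither it nor any descendant is in the conditioning set).
  P7: blocked at fork node Outcome ∈ conditioning set.
  P8: blocked at fork node Outcome ∈ conditioning set.
{Outcome} contains no descendant of AgeGroup and blocks every backdoor path.
No other singleton works — e.g. {Treatment} leaves P7 open — so {Outcome} is the unique smallest valid adjustment set.

{Outcome}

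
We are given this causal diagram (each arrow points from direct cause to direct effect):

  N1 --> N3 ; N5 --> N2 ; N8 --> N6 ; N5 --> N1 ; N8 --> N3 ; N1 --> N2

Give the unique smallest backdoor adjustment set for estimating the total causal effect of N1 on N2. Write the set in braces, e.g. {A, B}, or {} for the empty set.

{N5}

Variables eligible for adjustment (non-descendants of N1, excluding N1 and N2): {N5, N6, N8}.
Backdoor paths from N1 to N2:
  P1: N1 <- N5 -> N2
The empty set is not sufficient: P1 (N1 <- N5 -> N2) has no collider blocking it and no conditioned non-collider, so it is open.
Try {N5}:
  P1: blocked at fork node N5 ∈ conditioning set.
{N5} contains no descendant of N1 and blocks every backdoor path.
No other singleton works — e.g. {N8} leaves P1 open — so {N5} is the unique smallest valid adjustment set.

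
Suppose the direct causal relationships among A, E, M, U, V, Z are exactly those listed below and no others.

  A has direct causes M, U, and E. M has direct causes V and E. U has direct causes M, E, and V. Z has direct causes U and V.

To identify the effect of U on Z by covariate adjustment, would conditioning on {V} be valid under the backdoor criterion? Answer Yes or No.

Yes

Backdoor paths from U to Z (paths whose first edge points into U):
  P1: U <- E -> M <- V -> Z
  P2: U <- E -> A <- M <- V -> Z
  P3: U <- V -> Z
  P4: U <- M <- V -> Z
Condition 1 (no descendant of U in the set): holds — descendants of U are {A, Z}; none are in {V}.
Condition 2 (every backdoor path blocked by {V}):
  P1: blocked at collider M (neither it nor any descendant is in the conditioning set).
  P2: blocked at collider A (neither it nor any descendant is in the conditioning set).
  P3: blocked at fork node V ∈ conditioning set.
  P4: blocked at fork node V ∈ conditioning set.
{V} satisfies the backdoor criterion.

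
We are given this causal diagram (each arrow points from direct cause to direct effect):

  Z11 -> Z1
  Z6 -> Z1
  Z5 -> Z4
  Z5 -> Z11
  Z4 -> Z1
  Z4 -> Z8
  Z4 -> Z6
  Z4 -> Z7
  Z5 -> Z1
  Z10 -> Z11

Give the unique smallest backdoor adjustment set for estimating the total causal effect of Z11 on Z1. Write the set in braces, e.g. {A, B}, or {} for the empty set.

Variables eligible for adjustment (non-descendants of Z11, excluding Z11 and Z1): {Z10, Z4, Z5, Z6, Z7, Z8}.
Backdoor paths from Z11 to Z1:
  P1: Z11 <- Z5 -> Z4 -> Z6 -> Z1
  P2: Z11 <- Z5 -> Z4 -> Z1
  P3: Z11 <- Z5 -> Z1
The empty set is not sufficient: P1 (Z11 <- Z5 -> Z4 -> Z6 -> Z1) has no collider blocking it and no conditioned non-collider, so it is open.
Try {Z5}:
  P1: blocked at fork node Z5 ∈ conditioning set.
  P2: blocked at fork node Z5 ∈ conditioning set.
  P3: blocked at fork node Z5 ∈ conditioning set.
{Z5} contains no descendant of Z11 and blocks every backdoor path.
No other singleton works — e.g. {Z10} leaves P1 open — so {Z5} is the unique smallest valid adjustment set.

{Z5}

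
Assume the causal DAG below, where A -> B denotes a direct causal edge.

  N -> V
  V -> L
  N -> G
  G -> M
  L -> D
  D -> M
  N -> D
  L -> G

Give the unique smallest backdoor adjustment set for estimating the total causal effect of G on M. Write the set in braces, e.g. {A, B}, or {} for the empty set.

Variables eligible for adjustment (non-descendants of G, excluding G and M): {D, L, N, V}.
Backdoor paths from G to M:
  P1: G <- N -> V -> L -> D -> M
  P2: G <- N -> D -> M
  P3: G <- L <- V <- N -> D -> M
  P4: G <- L -> D -> M
The empty set is not sufficient: P1 (G <- N -> V -> L -> D -> M) has no collider blocking it and no conditioned non-collider, so it is open.
Try {D}:
  P1: blocked at chain node D ∈ conditioning set.
  P2: blocked at chain node D ∈ conditioning set.
  P3: blocked at chain node D ∈ conditioning set.
  P4: blocked at chain node D ∈ conditioning set.
{D} contains no descendant of G and blocks every backdoor path.
No other singleton works — e.g. {N} leaves P4 open — so {D} is the unique smallest valid adjustment set.

{D}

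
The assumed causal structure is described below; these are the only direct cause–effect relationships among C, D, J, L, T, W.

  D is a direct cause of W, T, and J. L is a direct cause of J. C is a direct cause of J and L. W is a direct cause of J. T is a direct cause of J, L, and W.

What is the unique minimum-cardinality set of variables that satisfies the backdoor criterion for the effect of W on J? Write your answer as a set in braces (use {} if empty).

Variables eligible for adjustment (non-descendants of W, excluding W and J): {C, D, L, T}.
Backdoor paths from W to J:
  P1: W <- D -> T -> L <- C -> J
  P2: W <- D -> T -> L -> J
  P3: W <- D -> T -> J
  P4: W <- D -> J
  P5: W <- T <- D -> J
  P6: W <- T -> L <- C -> J
  P7: W <- T -> L -> J
  P8: W <- T -> J
The empty set is not sufficient: P2 (W <- D -> T -> L -> J) has no collider blocking it and no conditioned non-collider, so it is open.
Try {D, T}:
  P1: blocked at fork node D ∈ conditioning set.
  P2: blocked at fork node D ∈ conditioning set.
  P3: blocked at fork node D ∈ conditioning set.
  P4: blocked at fork node D ∈ conditioning set.
  P5: blocked at chain node T ∈ conditioning set.
  P6: blocked at fork node T ∈ conditioning set.
  P7: blocked at fork node T ∈ conditioning set.
  P8: blocked at fork node T ∈ conditioning set.
{D, T} contains no descendant of W and blocks every backdoor path.
Every element of {D, T} is needed (dropping D leaves P4 open; dropping T leaves P7 open), so no proper subset is valid.
Among all size-2 subsets of the eligible variables, only {D, T} blocks every backdoor path, so it is the unique smallest valid adjustment set.

{D, T}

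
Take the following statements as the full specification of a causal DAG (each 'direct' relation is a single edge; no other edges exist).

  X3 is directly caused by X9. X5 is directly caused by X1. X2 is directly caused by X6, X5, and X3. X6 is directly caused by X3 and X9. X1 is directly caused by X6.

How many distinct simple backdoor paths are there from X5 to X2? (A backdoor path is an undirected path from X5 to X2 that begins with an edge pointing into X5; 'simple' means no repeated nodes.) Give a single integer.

3

A backdoor path from X5 to X2 is any simple undirected path whose first edge points into X5 (i.e. leaves X5 via a parent).
Parents of X5: {X1}.
Enumerating:
  P1: X5 <- X1 <- X6 <- X9 -> X3 -> X2
  P2: X5 <- X1 <- X6 <- X3 -> X2
  P3: X5 <- X1 <- X6 -> X2
That exhausts the simple backdoor paths. Count: 3.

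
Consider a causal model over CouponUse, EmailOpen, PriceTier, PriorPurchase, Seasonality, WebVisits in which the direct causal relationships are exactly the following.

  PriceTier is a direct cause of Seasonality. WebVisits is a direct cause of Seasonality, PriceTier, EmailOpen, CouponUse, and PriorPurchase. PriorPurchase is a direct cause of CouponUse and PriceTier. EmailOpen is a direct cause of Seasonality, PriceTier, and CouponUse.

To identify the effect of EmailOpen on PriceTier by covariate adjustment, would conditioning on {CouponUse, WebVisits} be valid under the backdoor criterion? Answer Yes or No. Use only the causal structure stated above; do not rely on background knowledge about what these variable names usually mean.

Backdoor paths from EmailOpen to PriceTier (paths whose first edge points into EmailOpen):
  P1: EmailOpen <- WebVisits -> PriorPurchase -> PriceTier
  P2: EmailOpen <- WebVisits -> PriceTier
  P3: EmailOpen <- WebVisits -> Seasonality <- PriceTier
  P4: EmailOpen <- WebVisits -> CouponUse <- PriorPurchase -> PriceTier
Condition 1 (no descendant of EmailOpen in the set): FAILS — CouponUse is a descendant of EmailOpen.
Condition 2 (every backdoor path blocked by {CouponUse, WebVisits}):
  P1: blocked at fork node WebVisits ∈ conditioning set.
  P2: blocked at fork node WebVisits ∈ conditioning set.
  P3: blocked at fork node WebVisits ∈ conditioning set.
  P4: blocked at fork node WebVisits ∈ conditioning set.
{CouponUse, WebVisits} does not satisfy the backdoor criterion.

No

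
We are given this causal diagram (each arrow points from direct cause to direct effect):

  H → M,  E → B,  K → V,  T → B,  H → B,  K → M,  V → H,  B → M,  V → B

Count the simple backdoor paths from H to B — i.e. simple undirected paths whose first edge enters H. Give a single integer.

A backdoor path from H to B is any simple undirected path whose first edge points into H (i.e. leaves H via a parent).
Parents of H: {V}.
Enumerating:
  P1: H <- V <- K -> M <- B
  P2: H <- V -> B
That exhausts the simple backdoor paths. Count: 2.

2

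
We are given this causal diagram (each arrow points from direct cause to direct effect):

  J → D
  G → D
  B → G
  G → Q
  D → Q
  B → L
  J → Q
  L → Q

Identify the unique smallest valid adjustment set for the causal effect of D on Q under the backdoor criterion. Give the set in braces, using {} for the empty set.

Variables eligible for adjustment (non-descendants of D, excluding D and Q): {B, G, J, L}.
Backdoor paths from D to Q:
  P1: D <- J -> Q
  P2: D <- G <- B -> L -> Q
  P3: D <- G -> Q
The empty set is not sufficient: P1 (D <- J -> Q) has no collider blocking it and no conditioned non-collider, so it is open.
Try {G, J}:
  P1: blocked at fork node J ∈ conditioning set.
  P2: blocked at chain node G ∈ conditioning set.
  P3: blocked at fork node G ∈ conditioning set.
{G, J} contains no descendant of D and blocks every backdoor path.
Every element of {G, J} is needed (dropping G leaves P2 open; dropping J leaves P1 open), so no proper subset is valid.
Among all size-2 subsets of the eligible variables, only {G, J} blocks every backdoor path, so it is the unique smallest valid adjustment set.

{G, J}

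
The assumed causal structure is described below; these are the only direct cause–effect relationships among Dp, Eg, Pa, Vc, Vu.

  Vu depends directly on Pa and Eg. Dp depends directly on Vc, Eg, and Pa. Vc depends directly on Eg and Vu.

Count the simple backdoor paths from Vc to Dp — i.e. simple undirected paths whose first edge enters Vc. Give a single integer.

A backdoor path from Vc to Dp is any simple undirected path whose first edge points into Vc (i.e. leaves Vc via a parent).
Parents of Vc: {Eg, Vu}.
Enumerating:
  P1: Vc <- Eg -> Vu <- Pa -> Dp
  P2: Vc <- Eg -> Dp
  P3: Vc <- Vu <- Eg -> Dp
  P4: Vc <- Vu <- Pa -> Dp
That exhausts the simple backdoor paths. Count: 4.

4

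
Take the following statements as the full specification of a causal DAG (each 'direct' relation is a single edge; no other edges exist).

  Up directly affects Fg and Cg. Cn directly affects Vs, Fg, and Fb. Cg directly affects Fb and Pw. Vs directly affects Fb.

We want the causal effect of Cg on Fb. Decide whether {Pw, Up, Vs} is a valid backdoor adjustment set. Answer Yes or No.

Backdoor paths from Cg to Fb (paths whose first edge points into Cg):
  P1: Cg <- Up -> Fg <- Cn -> Vs -> Fb
  P2: Cg <- Up -> Fg <- Cn -> Fb
Condition 1 (no descendant of Cg in the set): FAILS — Pw is a descendant of Cg.
Condition 2 (every backdoor path blocked by {Pw, Up, Vs}):
  P1: blocked at fork node Up ∈ conditioning set.
  P2: blocked at fork node Up ∈ conditioning set.
{Pw, Up, Vs} does not satisfy the backdoor criterion.

No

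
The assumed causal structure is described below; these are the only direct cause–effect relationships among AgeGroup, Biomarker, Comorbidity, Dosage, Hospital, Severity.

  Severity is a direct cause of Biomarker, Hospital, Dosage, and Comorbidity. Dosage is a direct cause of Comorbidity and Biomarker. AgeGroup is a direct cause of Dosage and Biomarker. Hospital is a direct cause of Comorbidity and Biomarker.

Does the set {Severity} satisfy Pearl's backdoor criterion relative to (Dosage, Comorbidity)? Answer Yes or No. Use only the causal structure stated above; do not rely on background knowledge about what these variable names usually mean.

Backdoor paths from Dosage to Comorbidity (paths whose first edge points into Dosage):
  P1: Dosage <- AgeGroup -> Biomarker <- Severity -> Hospital -> Comorbidity
  P2: Dosage <- AgeGroup -> Biomarker <- Severity -> Comorbidity
  P3: Dosage <- AgeGroup -> Biomarker <- Hospital <- Severity -> Comorbidity
  P4: Dosage <- AgeGroup -> Biomarker <- Hospital -> Comorbidity
  P5: Dosage <- Severity -> Hospital -> Comorbidity
  P6: Dosage <- Severity -> Comorbidity
  P7: Dosage <- Severity -> Biomarker <- Hospital -> Comorbidity
Condition 1 (no descendant of Dosage in the set): holds — descendants of Dosage are {Biomarker, Comorbidity}; none are in {Severity}.
Condition 2 (every backdoor path blocked by {Severity}):
  P1: blocked at collider Biomarker (neither it nor any descendant is in the conditioning set).
  P2: blocked at collider Biomarker (neither it nor any descendant is in the conditioning set).
  P3: blocked at collider Biomarker (neither it nor any descendant is in the conditioning set).
  P4: blocked at collider Biomarker (neither it nor any descendant is in the conditioning set).
  P5: blocked at fork node Severity ∈ conditioning set.
  P6: blocked at fork node Severity ∈ conditioning set.
  P7: blocked at fork node Severity ∈ conditioning set.
{Severity} satisfies the backdoor criterion.

Yes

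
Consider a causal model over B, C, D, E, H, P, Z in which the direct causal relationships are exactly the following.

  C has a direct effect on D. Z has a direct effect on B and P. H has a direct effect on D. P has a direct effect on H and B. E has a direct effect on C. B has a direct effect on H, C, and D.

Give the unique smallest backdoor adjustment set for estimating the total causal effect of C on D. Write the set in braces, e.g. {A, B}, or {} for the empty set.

Variables eligible for adjustment (non-descendants of C, excluding C and D): {B, E, H, P, Z}.
Backdoor paths from C to D:
  P1: C <- B <- Z -> P -> H -> D
  P2: C <- B <- P -> H -> D
  P3: C <- B -> H -> D
  P4: C <- B -> D
The empty set is not sufficient: P1 (C <- B <- Z -> P -> H -> D) has no collider blocking it and no conditioned non-collider, so it is open.
Try {B}:
  P1: blocked at chain node B ∈ conditioning set.
  P2: blocked at chain node B ∈ conditioning set.
  P3: blocked at fork node B ∈ conditioning set.
  P4: blocked at fork node B ∈ conditioning set.
{B} contains no descendant of C and blocks every backdoor path.
No other singleton works — e.g. {E} leaves P1 open — so {B} is the unique smallest valid adjustment set.

{B}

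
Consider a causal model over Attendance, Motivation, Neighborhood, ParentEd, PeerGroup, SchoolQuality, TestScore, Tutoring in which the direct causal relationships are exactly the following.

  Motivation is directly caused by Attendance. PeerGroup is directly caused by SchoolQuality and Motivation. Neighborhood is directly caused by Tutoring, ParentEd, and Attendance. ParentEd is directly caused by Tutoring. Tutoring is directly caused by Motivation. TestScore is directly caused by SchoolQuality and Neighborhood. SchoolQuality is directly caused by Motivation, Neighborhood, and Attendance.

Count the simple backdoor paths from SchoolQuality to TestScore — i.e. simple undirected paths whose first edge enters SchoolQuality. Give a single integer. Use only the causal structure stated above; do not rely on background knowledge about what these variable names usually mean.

A backdoor path from SchoolQuality to TestScore is any simple undirected path whose first edge points into SchoolQuality (i.e. leaves SchoolQuality via a parent).
Parents of SchoolQuality: {Attendance, Motivation, Neighborhood}.
Enumerating:
  P1: SchoolQuality <- Attendance -> Motivation -> Tutoring -> ParentEd -> Neighborhood -> TestScore
  P2: SchoolQuality <- Attendance -> Motivation -> Tutoring -> Neighborhood -> TestScore
  P3: SchoolQuality <- Attendance -> Neighborhood -> TestScore
  P4: SchoolQuality <- Motivation <- Attendance -> Neighborhood -> TestScore
  P5: SchoolQuality <- Motivation -> Tutoring -> ParentEd -> Neighborhood -> TestScore
  P6: SchoolQuality <- Motivation -> Tutoring -> Neighborhood -> TestScore
  P7: SchoolQuality <- Neighborhood -> TestScore
That exhausts the simple backdoor paths. Count: 7.

7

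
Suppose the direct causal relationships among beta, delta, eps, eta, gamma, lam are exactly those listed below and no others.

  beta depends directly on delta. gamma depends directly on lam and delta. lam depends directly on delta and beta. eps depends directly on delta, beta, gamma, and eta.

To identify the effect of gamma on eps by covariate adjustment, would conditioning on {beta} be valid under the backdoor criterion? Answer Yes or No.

No

Backdoor paths from gamma to eps (paths whose first edge points into gamma):
  P1: gamma <- delta -> beta -> eps
  P2: gamma <- delta -> lam <- beta -> eps
  P3: gamma <- delta -> eps
  P4: gamma <- lam <- delta -> beta -> eps
  P5: gamma <- lam <- delta -> eps
  P6: gamma <- lam <- beta <- delta -> eps
  P7: gamma <- lam <- beta -> eps
Condition 1 (no descendant of gamma in the set): holds — descendants of gamma are {eps}; none are in {beta}.
Condition 2 (every backdoor path blocked by {beta}):
  P1: blocked at chain node beta ∈ conditioning set.
  P2: blocked at collider lam (neither it nor any descendant is in the conditioning set).
  P3: open — no interior node is in the conditioning set.
  P4: blocked at chain node beta ∈ conditioning set.
  P5: open — no interior node is in the conditioning set.
  P6: blocked at chain node beta ∈ conditioning set.
  P7: blocked at fork node beta ∈ conditioning set.
{beta} does not satisfy the backdoor criterion.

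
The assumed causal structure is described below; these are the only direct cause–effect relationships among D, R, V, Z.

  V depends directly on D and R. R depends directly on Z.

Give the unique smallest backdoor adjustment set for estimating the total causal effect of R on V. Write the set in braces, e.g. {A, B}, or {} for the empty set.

{}

Variables eligible for adjustment (non-descendants of R, excluding R and V): {D, Z}.
Backdoor paths from R to V:
  (none)
With no backdoor paths the empty set already satisfies the criterion, and it is trivially minimal.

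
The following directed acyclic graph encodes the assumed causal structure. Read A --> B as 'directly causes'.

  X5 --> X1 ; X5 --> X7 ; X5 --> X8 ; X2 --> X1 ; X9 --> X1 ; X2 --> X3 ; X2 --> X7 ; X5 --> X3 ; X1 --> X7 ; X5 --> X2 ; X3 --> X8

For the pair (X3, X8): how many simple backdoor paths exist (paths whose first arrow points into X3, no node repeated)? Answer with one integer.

A backdoor path from X3 to X8 is any simple undirected path whose first edge points into X3 (i.e. leaves X3 via a parent).
Parents of X3: {X2, X5}.
Enumerating:
  P1: X3 <- X5 -> X8
  P2: X3 <- X2 <- X5 -> X8
  P3: X3 <- X2 -> X1 <- X5 -> X8
  P4: X3 <- X2 -> X1 -> X7 <- X5 -> X8
  P5: X3 <- X2 -> X7 <- X5 -> X8
  P6: X3 <- X2 -> X7 <- X1 <- X5 -> X8
That exhausts the simple backdoor paths. Count: 6.

6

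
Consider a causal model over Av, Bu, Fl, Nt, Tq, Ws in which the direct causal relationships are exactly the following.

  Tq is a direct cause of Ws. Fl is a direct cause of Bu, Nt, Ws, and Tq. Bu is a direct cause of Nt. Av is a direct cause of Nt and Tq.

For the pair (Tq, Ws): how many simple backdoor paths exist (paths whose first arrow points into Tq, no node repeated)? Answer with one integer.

A backdoor path from Tq to Ws is any simple undirected path whose first edge points into Tq (i.e. leaves Tq via a parent).
Parents of Tq: {Av, Fl}.
Enumerating:
  P1: Tq <- Fl -> Ws
  P2: Tq <- Av -> Nt <- Fl -> Ws
  P3: Tq <- Av -> Nt <- Bu <- Fl -> Ws
That exhausts the simple backdoor paths. Count: 3.

3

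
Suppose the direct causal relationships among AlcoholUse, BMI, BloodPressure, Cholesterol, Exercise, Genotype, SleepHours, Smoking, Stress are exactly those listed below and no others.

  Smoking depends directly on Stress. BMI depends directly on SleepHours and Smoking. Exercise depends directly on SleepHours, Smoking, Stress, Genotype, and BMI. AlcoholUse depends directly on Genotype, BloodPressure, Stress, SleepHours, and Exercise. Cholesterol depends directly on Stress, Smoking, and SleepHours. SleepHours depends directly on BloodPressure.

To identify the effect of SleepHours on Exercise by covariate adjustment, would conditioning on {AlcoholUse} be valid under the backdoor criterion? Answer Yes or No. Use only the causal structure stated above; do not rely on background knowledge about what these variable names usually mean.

Backdoor paths from SleepHours to Exercise (paths whose first edge points into SleepHours):
  P1: SleepHours <- BloodPressure -> AlcoholUse <- Stress -> Smoking -> BMI -> Exercise
  P2: SleepHours <- BloodPressure -> AlcoholUse <- Stress -> Smoking -> Exercise
  P3: SleepHours <- BloodPressure -> AlcoholUse <- Stress -> Exercise
  P4: SleepHours <- BloodPressure -> AlcoholUse <- Stress -> Cholesterol <- Smoking -> BMI -> Exercise
  P5: SleepHours <- BloodPressure -> AlcoholUse <- Stress -> Cholesterol <- Smoking -> Exercise
  P6: SleepHours <- BloodPressure -> AlcoholUse <- Genotype -> Exercise
  P7: SleepHours <- BloodPressure -> AlcoholUse <- Exercise
Condition 1 (no descendant of SleepHours in the set): FAILS — AlcoholUse is a descendant of SleepHours.
Condition 2 (every backdoor path blocked by {AlcoholUse}):
  P1: open — collider(s) AlcoholUse are conditioned on (or have a conditioned descendant) and no non-collider on the path is in the set.
  P2: open — collider(s) AlcoholUse are conditioned on (or have a conditioned descendant) and no non-collider on the path is in the set.
  P3: open — collider(s) AlcoholUse are conditioned on (or have a conditioned descendant) and no non-collider on the path is in the set.
  P4: blocked at collider Cholesterol (neither it nor any descendant is in the conditioning set).
  P5: blocked at collider Cholesterol (neither it nor any descendant is in the conditioning set).
  P6: open — collider(s) AlcoholUse are conditioned on (or have a conditioned descendant) and no non-collider on the path is in the set.
  P7: open — collider(s) AlcoholUse are conditioned on (or have a conditioned descendant) and no non-collider on the path is in the set.
{AlcoholUse} does not satisfy the backdoor criterion.

No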